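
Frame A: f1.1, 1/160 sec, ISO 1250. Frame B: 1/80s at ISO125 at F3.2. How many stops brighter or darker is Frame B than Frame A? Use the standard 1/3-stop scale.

Aperture: f/1.1 → f/1.2 → f/1.4 → f/1.6 → f/1.8 → f/2 → f/2.2 → f/2.5 → f/2.8 → f/3.2 — 3 stops smaller aperture (darker).
Shutter speed: 1/160 → 1/125 → 1/100 → 1/80 — 1 stop slower (brighter).
ISO: 1250 → 1000 → 800 → 640 → 500 → 400 → 320 → 250 → 200 → 160 → 125 — 3 1/3 stops lower (darker).
Net: −3 +1 −3 1/3 = −5 1/3 stops.

5 1/3 stops darker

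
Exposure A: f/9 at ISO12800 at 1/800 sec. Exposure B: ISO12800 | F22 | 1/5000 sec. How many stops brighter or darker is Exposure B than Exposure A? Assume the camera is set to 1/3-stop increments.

5 1/3 stops darker

Aperture: f/9 → f/10 → f/11 → f/13 → f/14 → f/16 → f/18 → f/20 → f/22 — 2 2/3 stops stopped down (darker).
Shutter speed: 1/800 → 1/1000 → 1/1250 → 1/1600 → 1/2000 → 1/2500 → 1/3200 → 1/4000 → 1/5000 — 2 2/3 stops faster (darker).
ISO: unchanged.
Net: −2 2/3 −2 2/3 = −5 1/3 stops.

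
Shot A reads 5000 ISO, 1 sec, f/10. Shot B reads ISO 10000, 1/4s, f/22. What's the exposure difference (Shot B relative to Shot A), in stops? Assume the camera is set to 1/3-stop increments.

3 1/3 stops darker

Aperture: f/10 → f/11 → f/13 → f/14 → f/16 → f/18 → f/20 → f/22 — 2 1/3 stops smaller aperture (darker).
Shutter speed: 1 → 0.8 → 0.6 → 0.5 → 0.4 → 0.3 → 1/4 — 2 stops shorter (darker).
ISO: 5000 → 6400 → 8000 → 10000 — 1 stop higher (brighter).
Net: −2 1/3 −2 +1 = −3 1/3 stops.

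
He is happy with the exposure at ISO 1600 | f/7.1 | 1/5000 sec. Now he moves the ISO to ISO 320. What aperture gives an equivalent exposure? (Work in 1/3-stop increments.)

f/3.2

ISO: 1600 → 1250 → 1000 → 800 → 640 → 500 → 400 → 320 — 2 1/3 stops dropped (darker).
Need 2 1/3 stops brighter from the aperture: f/7.1 → f/6.3 → f/5.6 → f/5 → f/4.5 → f/4 → f/3.5 → f/3.2.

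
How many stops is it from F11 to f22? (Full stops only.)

2 stops

f/11 → f/16 → f/22 — count the steps: 2 stops.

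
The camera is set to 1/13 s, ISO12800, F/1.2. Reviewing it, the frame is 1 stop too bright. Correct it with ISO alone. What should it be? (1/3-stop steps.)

Overexposed by 1 stop → need 1 stop darker.
ISO: 12800 → 10000 → 8000 → 6400.

ISO 6400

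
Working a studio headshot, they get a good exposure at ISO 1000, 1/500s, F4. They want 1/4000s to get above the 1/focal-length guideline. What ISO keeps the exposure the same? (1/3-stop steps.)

ISO 8000

Shutter speed: 1/500 → 1/640 → 1/800 → 1/1000 → 1/1250 → 1/1600 → 1/2000 → 1/2500 → 1/3200 → 1/4000 — 3 stops shorter (darker).
Need 3 stops brighter from the ISO: 1000 → 1250 → 1600 → 2000 → 2500 → 3200 → 4000 → 5000 → 6400 → 8000.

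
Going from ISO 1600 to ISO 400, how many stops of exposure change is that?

1600 → 800 → 400 — count the steps: 2 stops.

2 stops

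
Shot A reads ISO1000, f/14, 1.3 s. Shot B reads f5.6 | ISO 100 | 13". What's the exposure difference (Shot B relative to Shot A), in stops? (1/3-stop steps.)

Aperture: f/14 → f/13 → f/11 → f/10 → f/9 → f/8 → f/7.1 → f/6.3 → f/5.6 — 2 2/3 stops larger aperture (brighter).
Shutter speed: 1.3 → 1.6 → 2 → 2.5 → 3.2 → 4 → 5 → 6 → 8 → 10 → 13 — 3 1/3 stops longer (brighter).
ISO: 1000 → 800 → 640 → 500 → 400 → 320 → 250 → 200 → 160 → 125 → 100 — 3 1/3 stops lower (darker).
Net: +2 2/3 +3 1/3 −3 1/3 = +2 2/3 stops.

2 2/3 stops brighter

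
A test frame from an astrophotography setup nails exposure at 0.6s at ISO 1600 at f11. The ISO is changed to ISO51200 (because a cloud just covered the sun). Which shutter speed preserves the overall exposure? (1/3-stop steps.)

1/50s

ISO: 1600 → 2000 → 2500 → 3200 → 4000 → 5000 → 6400 → 8000 → 10000 → 12800 → 16000 → 20000 → 25600 → 32000 → 40000 → 51200 — 5 stops raised (brighter).
Need 5 stops darker from the shutter speed: 0.6 → 0.5 → 0.4 → 0.3 → 1/4 → 1/5 → 1/6 → 1/8 → 1/10 → 1/13 → 1/15 → 1/20 → 1/25 → 1/30 → 1/40 → 1/50.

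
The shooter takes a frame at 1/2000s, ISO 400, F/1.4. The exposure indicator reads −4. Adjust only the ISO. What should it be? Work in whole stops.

ISO 6400

Underexposed by 4 stops → need 4 stops brighter.
ISO: 400 → 800 → 1600 → 3200 → 6400.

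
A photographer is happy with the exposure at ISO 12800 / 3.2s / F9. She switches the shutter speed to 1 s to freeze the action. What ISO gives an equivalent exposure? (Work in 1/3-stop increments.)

ISO 40000

Shutter speed: 3.2 → 2.5 → 2 → 1.6 → 1.3 → 1 — 1 2/3 stops shorter (darker).
Need 1 2/3 stops brighter from the ISO: 12800 → 16000 → 20000 → 25600 → 32000 → 40000.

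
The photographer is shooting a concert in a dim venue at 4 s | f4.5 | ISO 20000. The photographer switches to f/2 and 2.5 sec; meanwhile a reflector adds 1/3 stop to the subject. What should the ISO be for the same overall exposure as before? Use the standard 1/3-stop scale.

ISO 5000

Scene light: 1/3 stop brighter.
Aperture: f/4.5 → f/4 → f/3.5 → f/3.2 → f/2.8 → f/2.5 → f/2.2 → f/2 — 2 1/3 stops wider (brighter).
Shutter speed: 4 → 3.2 → 2.5 — 2/3 stop faster (darker).
Net so far: 2 stops brighter. ISO: 20000 → 16000 → 12800 → 10000 → 8000 → 6400 → 5000.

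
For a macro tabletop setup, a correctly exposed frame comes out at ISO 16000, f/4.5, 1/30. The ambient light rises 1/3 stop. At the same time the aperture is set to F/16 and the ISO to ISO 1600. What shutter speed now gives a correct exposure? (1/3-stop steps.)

3.2 s

Scene light: 1/3 stop brighter.
Aperture: f/4.5 → f/5 → f/5.6 → f/6.3 → f/7.1 → f/8 → f/9 → f/10 → f/11 → f/13 → f/14 → f/16 — 3 2/3 stops smaller aperture (darker).
ISO: 16000 → 12800 → 10000 → 8000 → 6400 → 5000 → 4000 → 3200 → 2500 → 2000 → 1600 — 3 1/3 stops dropped (darker).
Net so far: 6 2/3 stops darker. Shutter speed: 1/30 → 1/25 → 1/20 → 1/15 → 1/13 → 1/10 → 1/8 → 1/6 → 1/5 → 1/4 → 0.3 → 0.4 → 0.5 → 0.6 → 0.8 → 1 → 1.3 → 1.6 → 2 → 2.5 → 3.2.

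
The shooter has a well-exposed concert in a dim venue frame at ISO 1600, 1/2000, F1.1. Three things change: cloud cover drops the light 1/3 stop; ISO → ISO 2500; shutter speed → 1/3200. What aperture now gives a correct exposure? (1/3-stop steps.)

f/1.0

Scene light: 1/3 stop darker.
ISO: 1600 → 2000 → 2500 — 2/3 stop raised (brighter).
Shutter speed: 1/2000 → 1/2500 → 1/3200 — 2/3 stop faster (darker).
Net so far: 1/3 stop darker. Aperture: f/1.1 → f/1.0.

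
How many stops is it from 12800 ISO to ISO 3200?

2 stops

12800 → 6400 → 3200 — count the steps: 2 stops.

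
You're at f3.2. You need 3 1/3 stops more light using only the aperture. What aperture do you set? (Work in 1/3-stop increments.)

Aperture: f/3.2 → f/2.8 → f/2.5 → f/2.2 → f/2 → f/1.8 → f/1.6 → f/1.4 → f/1.2 → f/1.1 → f/1.0 — 3 1/3 stops opened up (brighter).

f/1.0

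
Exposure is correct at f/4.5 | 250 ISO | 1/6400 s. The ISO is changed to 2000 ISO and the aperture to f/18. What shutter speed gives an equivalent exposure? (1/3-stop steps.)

ISO: 250 → 320 → 400 → 500 → 640 → 800 → 1000 → 1250 → 1600 → 2000 — 3 stops raised (brighter).
Aperture: f/4.5 → f/5 → f/5.6 → f/6.3 → f/7.1 → f/8 → f/9 → f/10 → f/11 → f/13 → f/14 → f/16 → f/18 — 4 stops smaller aperture (darker).
Net change so far: 1 stop darker. Offset with the shutter speed: 1/6400 → 1/5000 → 1/4000 → 1/3200.

1/3200s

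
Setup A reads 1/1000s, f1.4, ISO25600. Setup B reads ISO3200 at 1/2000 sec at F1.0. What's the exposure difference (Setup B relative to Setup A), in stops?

3 stops darker

Aperture: f/1.4 → f/1.0 — 1 stop wider (brighter).
Shutter speed: 1/1000 → 1/2000 — 1 stop shorter (darker).
ISO: 25600 → 12800 → 6400 → 3200 — 3 stops lower (darker).
Net: +1 −1 −3 = −3 stops.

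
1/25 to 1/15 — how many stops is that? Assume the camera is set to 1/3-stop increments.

1/25 → 1/20 → 1/15 — count the steps: 2 third-stops = 2/3 stop.

2/3 stop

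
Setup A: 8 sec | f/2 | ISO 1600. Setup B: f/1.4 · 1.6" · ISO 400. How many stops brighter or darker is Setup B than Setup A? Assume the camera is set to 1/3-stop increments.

3 1/3 stops darker

Aperture: f/2 → f/1.8 → f/1.6 → f/1.4 — 1 stop opened up (brighter).
Shutter speed: 8 → 6 → 5 → 4 → 3.2 → 2.5 → 2 → 1.6 — 2 1/3 stops faster (darker).
ISO: 1600 → 1250 → 1000 → 800 → 640 → 500 → 400 — 2 stops dropped (darker).
Net: +1 −2 1/3 −2 = −3 1/3 stops.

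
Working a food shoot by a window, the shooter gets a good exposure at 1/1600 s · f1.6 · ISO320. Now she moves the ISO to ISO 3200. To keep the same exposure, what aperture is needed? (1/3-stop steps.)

f/5

ISO: 320 → 400 → 500 → 640 → 800 → 1000 → 1250 → 1600 → 2000 → 2500 → 3200 — 3 1/3 stops raised (brighter).
Need 3 1/3 stops darker from the aperture: f/1.6 → f/1.8 → f/2 → f/2.2 → f/2.5 → f/2.8 → f/3.2 → f/3.5 → f/4 → f/4.5 → f/5.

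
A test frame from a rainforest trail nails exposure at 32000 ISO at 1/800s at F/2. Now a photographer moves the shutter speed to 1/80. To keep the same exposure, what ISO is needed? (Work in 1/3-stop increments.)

Shutter speed: 1/800 → 1/640 → 1/500 → 1/400 → 1/320 → 1/250 → 1/200 → 1/160 → 1/125 → 1/100 → 1/80 — 3 1/3 stops slower (brighter).
Need 3 1/3 stops darker from the ISO: 32000 → 25600 → 20000 → 16000 → 12800 → 10000 → 8000 → 6400 → 5000 → 4000 → 3200.

ISO 3200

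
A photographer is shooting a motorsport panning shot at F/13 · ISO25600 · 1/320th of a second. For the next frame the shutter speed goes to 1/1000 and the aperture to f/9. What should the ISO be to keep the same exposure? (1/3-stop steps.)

ISO 40000

Shutter speed: 1/320 → 1/400 → 1/500 → 1/640 → 1/800 → 1/1000 — 1 2/3 stops faster (darker).
Aperture: f/13 → f/11 → f/10 → f/9 — 1 stop wider (brighter).
Net change so far: 2/3 stop darker. Offset with the ISO: 25600 → 32000 → 40000.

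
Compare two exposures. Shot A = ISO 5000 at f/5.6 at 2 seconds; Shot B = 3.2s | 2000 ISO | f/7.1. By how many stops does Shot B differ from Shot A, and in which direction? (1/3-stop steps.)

Aperture: f/5.6 → f/6.3 → f/7.1 — 2/3 stop stopped down (darker).
Shutter speed: 2 → 2.5 → 3.2 — 2/3 stop slower (brighter).
ISO: 5000 → 4000 → 3200 → 2500 → 2000 — 1 1/3 stops lower (darker).
Net: −2/3 +2/3 −1 1/3 = −1 1/3 stops.

1 1/3 stops darker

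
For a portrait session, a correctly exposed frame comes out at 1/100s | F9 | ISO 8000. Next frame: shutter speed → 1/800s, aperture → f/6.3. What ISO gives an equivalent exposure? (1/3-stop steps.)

ISO 32000

Shutter speed: 1/100 → 1/125 → 1/160 → 1/200 → 1/250 → 1/320 → 1/400 → 1/500 → 1/640 → 1/800 — 3 stops faster (darker).
Aperture: f/9 → f/8 → f/7.1 → f/6.3 — 1 stop larger aperture (brighter).
Net change so far: 2 stops darker. Offset with the ISO: 8000 → 10000 → 12800 → 16000 → 20000 → 25600 → 32000.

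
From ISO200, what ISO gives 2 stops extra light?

ISO 800

ISO: 200 → 400 → 800 — 2 stops raised (brighter).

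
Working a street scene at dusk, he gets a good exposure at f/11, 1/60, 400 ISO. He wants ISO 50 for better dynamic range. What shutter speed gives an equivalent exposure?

ISO: 400 → 200 → 100 → 50 — 3 stops dropped (darker).
Need 3 stops brighter from the shutter speed: 1/60 → 1/30 → 1/15 → 1/8.

1/8s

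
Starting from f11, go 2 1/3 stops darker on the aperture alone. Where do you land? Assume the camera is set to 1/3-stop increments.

f/25

Aperture: f/11 → f/13 → f/14 → f/16 → f/18 → f/20 → f/22 → f/25 — 2 1/3 stops stopped down (darker).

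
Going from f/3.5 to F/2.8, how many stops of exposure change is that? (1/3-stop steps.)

f/3.5 → f/3.2 → f/2.8 — count the steps: 2 third-stops = 2/3 stop.

2/3 stop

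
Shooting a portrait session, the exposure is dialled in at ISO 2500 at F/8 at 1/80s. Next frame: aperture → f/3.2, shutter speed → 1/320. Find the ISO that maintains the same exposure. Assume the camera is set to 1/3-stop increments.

ISO 1600

Aperture: f/8 → f/7.1 → f/6.3 → f/5.6 → f/5 → f/4.5 → f/4 → f/3.5 → f/3.2 — 2 2/3 stops opened up (brighter).
Shutter speed: 1/80 → 1/100 → 1/125 → 1/160 → 1/200 → 1/250 → 1/320 — 2 stops shorter (darker).
Net change so far: 2/3 stop brighter. Offset with the ISO: 2500 → 2000 → 1600.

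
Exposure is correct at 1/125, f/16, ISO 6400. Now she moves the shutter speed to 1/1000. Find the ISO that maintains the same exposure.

ISO 51200

Shutter speed: 1/125 → 1/250 → 1/500 → 1/1000 — 3 stops shorter (darker).
Need 3 stops brighter from the ISO: 6400 → 12800 → 25600 → 51200.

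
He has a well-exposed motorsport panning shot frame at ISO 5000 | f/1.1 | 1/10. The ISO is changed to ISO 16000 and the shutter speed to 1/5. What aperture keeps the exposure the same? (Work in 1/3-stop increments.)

ISO: 5000 → 6400 → 8000 → 10000 → 12800 → 16000 — 1 2/3 stops raised (brighter).
Shutter speed: 1/10 → 1/8 → 1/6 → 1/5 — 1 stop slower (brighter).
Net change so far: 2 2/3 stops brighter. Offset with the aperture: f/1.1 → f/1.2 → f/1.4 → f/1.6 → f/1.8 → f/2 → f/2.2 → f/2.5 → f/2.8.

f/2.8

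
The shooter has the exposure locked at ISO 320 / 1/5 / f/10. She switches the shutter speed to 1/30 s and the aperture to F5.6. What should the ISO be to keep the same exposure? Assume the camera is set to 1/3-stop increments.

Shutter speed: 1/5 → 1/6 → 1/8 → 1/10 → 1/13 → 1/15 → 1/20 → 1/25 → 1/30 — 2 2/3 stops shorter (darker).
Aperture: f/10 → f/9 → f/8 → f/7.1 → f/6.3 → f/5.6 — 1 2/3 stops opened up (brighter).
Net change so far: 1 stop darker. Offset with the ISO: 320 → 400 → 500 → 640.

ISO 640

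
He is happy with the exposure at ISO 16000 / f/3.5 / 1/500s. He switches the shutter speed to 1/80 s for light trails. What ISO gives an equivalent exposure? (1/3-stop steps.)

Shutter speed: 1/500 → 1/400 → 1/320 → 1/250 → 1/200 → 1/160 → 1/125 → 1/100 → 1/80 — 2 2/3 stops slower (brighter).
Need 2 2/3 stops darker from the ISO: 16000 → 12800 → 10000 → 8000 → 6400 → 5000 → 4000 → 3200 → 2500.

ISO 2500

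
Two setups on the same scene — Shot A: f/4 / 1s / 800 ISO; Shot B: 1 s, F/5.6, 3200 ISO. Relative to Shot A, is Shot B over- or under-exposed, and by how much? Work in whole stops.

1 stop brighter

Aperture: f/4 → f/5.6 — 1 stop narrower (darker).
Shutter speed: unchanged.
ISO: 800 → 1600 → 3200 — 2 stops raised (brighter).
Net: −1 +2 = +1 stop.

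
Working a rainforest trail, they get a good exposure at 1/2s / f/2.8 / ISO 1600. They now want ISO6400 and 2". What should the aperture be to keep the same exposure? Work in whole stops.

ISO: 1600 → 3200 → 6400 — 2 stops raised (brighter).
Shutter speed: 1/2 → 1 → 2 — 2 stops slower (brighter).
Net change so far: 4 stops brighter. Offset with the aperture: f/2.8 → f/4 → f/5.6 → f/8 → f/11.

f/11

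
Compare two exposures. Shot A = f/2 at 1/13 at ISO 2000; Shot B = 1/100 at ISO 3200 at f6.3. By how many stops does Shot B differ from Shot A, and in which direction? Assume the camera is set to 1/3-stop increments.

Aperture: f/2 → f/2.2 → f/2.5 → f/2.8 → f/3.2 → f/3.5 → f/4 → f/4.5 → f/5 → f/5.6 → f/6.3 — 3 1/3 stops narrower (darker).
Shutter speed: 1/13 → 1/15 → 1/20 → 1/25 → 1/30 → 1/40 → 1/50 → 1/60 → 1/80 → 1/100 — 3 stops shorter (darker).
ISO: 2000 → 2500 → 3200 — 2/3 stop raised (brighter).
Net: −3 1/3 −3 +2/3 = −5 2/3 stops.

5 2/3 stops darker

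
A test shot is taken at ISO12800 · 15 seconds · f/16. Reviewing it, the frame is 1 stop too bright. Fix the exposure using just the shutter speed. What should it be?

8 s

Overexposed by 1 stop → need 1 stop darker.
Shutter speed: 15 → 8.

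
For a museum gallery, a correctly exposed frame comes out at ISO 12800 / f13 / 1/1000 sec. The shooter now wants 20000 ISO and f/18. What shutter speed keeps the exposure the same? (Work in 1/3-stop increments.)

1/800s

ISO: 12800 → 16000 → 20000 — 2/3 stop raised (brighter).
Aperture: f/13 → f/14 → f/16 → f/18 — 1 stop narrower (darker).
Net change so far: 1/3 stop darker. Offset with the shutter speed: 1/1000 → 1/800.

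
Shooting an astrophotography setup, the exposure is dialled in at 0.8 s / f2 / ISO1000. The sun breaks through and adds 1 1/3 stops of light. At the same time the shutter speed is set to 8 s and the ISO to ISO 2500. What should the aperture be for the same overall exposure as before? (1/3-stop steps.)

Scene light: 1 1/3 stops brighter.
Shutter speed: 0.8 → 1 → 1.3 → 1.6 → 2 → 2.5 → 3.2 → 4 → 5 → 6 → 8 — 3 1/3 stops slower (brighter).
ISO: 1000 → 1250 → 1600 → 2000 → 2500 — 1 1/3 stops raised (brighter).
Net so far: 6 stops brighter. Aperture: f/2 → f/2.2 → f/2.5 → f/2.8 → f/3.2 → f/3.5 → f/4 → f/4.5 → f/5 → f/5.6 → f/6.3 → f/7.1 → f/8 → f/9 → f/10 → f/11 → f/13 → f/14 → f/16.

f/16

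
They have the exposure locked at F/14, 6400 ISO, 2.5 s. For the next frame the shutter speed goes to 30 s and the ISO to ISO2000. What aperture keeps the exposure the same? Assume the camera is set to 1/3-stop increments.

Shutter speed: 2.5 → 3.2 → 4 → 5 → 6 → 8 → 10 → 13 → 15 → 20 → 25 → 30 — 3 2/3 stops slower (brighter).
ISO: 6400 → 5000 → 4000 → 3200 → 2500 → 2000 — 1 2/3 stops lower (darker).
Net change so far: 2 stops brighter. Offset with the aperture: f/14 → f/16 → f/18 → f/20 → f/22 → f/25 → f/29.

f/29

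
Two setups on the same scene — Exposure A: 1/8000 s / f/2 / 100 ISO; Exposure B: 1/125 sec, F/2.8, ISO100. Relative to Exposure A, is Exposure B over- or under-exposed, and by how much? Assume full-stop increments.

5 stops brighter

Aperture: f/2 → f/2.8 — 1 stop stopped down (darker).
Shutter speed: 1/8000 → 1/4000 → 1/2000 → 1/1000 → 1/500 → 1/250 → 1/125 — 6 stops slower (brighter).
ISO: unchanged.
Net: −1 +6 = +5 stops.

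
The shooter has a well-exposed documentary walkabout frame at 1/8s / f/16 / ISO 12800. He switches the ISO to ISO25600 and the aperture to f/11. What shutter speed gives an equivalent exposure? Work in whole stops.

ISO: 12800 → 25600 — 1 stop raised (brighter).
Aperture: f/16 → f/11 — 1 stop larger aperture (brighter).
Net change so far: 2 stops brighter. Offset with the shutter speed: 1/8 → 1/15 → 1/30.

1/30s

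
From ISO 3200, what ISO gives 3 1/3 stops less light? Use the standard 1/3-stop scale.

ISO 320

ISO: 3200 → 2500 → 2000 → 1600 → 1250 → 1000 → 800 → 640 → 500 → 400 → 320 — 3 1/3 stops lower (darker).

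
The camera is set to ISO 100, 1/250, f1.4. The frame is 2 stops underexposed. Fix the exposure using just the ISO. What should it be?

Underexposed by 2 stops → need 2 stops brighter.
ISO: 100 → 200 → 400.

ISO 400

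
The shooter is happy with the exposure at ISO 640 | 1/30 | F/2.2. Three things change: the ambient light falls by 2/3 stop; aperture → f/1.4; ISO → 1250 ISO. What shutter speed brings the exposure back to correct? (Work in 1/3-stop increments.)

Scene light: 2/3 stop darker.
Aperture: f/2.2 → f/2 → f/1.8 → f/1.6 → f/1.4 — 1 1/3 stops opened up (brighter).
ISO: 640 → 800 → 1000 → 1250 — 1 stop higher (brighter).
Net so far: 1 2/3 stops brighter. Shutter speed: 1/30 → 1/40 → 1/50 → 1/60 → 1/80 → 1/100.

1/100s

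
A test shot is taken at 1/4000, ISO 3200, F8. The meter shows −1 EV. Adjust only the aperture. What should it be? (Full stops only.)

Underexposed by 1 stop → need 1 stop brighter.
Aperture: f/8 → f/5.6.

f/5.6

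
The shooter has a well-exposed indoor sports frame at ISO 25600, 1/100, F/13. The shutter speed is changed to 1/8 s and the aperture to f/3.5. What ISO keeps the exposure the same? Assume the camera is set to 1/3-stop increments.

Shutter speed: 1/100 → 1/80 → 1/60 → 1/50 → 1/40 → 1/30 → 1/25 → 1/20 → 1/15 → 1/13 → 1/10 → 1/8 — 3 2/3 stops longer (brighter).
Aperture: f/13 → f/11 → f/10 → f/9 → f/8 → f/7.1 → f/6.3 → f/5.6 → f/5 → f/4.5 → f/4 → f/3.5 — 3 2/3 stops larger aperture (brighter).
Net change so far: 7 1/3 stops brighter. Offset with the ISO: 25600 → 20000 → 16000 → 12800 → 10000 → 8000 → 6400 → 5000 → 4000 → 3200 → 2500 → 2000 → 1600 → 1250 → 1000 → 800 → 640 → 500 → 400 → 320 → 250 → 200 → 160.

ISO 160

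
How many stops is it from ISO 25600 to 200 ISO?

25600 → 12800 → 6400 → 3200 → 1600 → 800 → 400 → 200 — count the steps: 7 stops.

7 stops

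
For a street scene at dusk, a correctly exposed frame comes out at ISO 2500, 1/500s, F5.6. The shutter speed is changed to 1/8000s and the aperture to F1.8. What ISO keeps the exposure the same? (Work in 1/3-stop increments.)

ISO 4000

Shutter speed: 1/500 → 1/640 → 1/800 → 1/1000 → 1/1250 → 1/1600 → 1/2000 → 1/2500 → 1/3200 → 1/4000 → 1/5000 → 1/6400 → 1/8000 — 4 stops faster (darker).
Aperture: f/5.6 → f/5 → f/4.5 → f/4 → f/3.5 → f/3.2 → f/2.8 → f/2.5 → f/2.2 → f/2 → f/1.8 — 3 1/3 stops opened up (brighter).
Net change so far: 2/3 stop darker. Offset with the ISO: 2500 → 3200 → 4000.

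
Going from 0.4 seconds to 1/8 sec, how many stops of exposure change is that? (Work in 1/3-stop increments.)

1 2/3 stops

0.4 → 0.3 → 1/4 → 1/5 → 1/6 → 1/8 — count the steps: 5 third-stops = 1 2/3 stops.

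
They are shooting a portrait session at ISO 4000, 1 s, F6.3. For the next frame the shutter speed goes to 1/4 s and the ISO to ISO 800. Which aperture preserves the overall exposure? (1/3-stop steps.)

Shutter speed: 1 → 0.8 → 0.6 → 0.5 → 0.4 → 0.3 → 1/4 — 2 stops faster (darker).
ISO: 4000 → 3200 → 2500 → 2000 → 1600 → 1250 → 1000 → 800 — 2 1/3 stops dropped (darker).
Net change so far: 4 1/3 stops darker. Offset with the aperture: f/6.3 → f/5.6 → f/5 → f/4.5 → f/4 → f/3.5 → f/3.2 → f/2.8 → f/2.5 → f/2.2 → f/2 → f/1.8 → f/1.6 → f/1.4.

f/1.4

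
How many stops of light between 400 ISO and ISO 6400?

400 → 800 → 1600 → 3200 → 6400 — count the steps: 4 stops.

4 stops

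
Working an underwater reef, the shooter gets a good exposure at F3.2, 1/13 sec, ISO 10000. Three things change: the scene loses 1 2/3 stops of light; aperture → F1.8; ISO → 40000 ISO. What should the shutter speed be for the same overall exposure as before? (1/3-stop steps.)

Scene light: 1 2/3 stops darker.
Aperture: f/3.2 → f/2.8 → f/2.5 → f/2.2 → f/2 → f/1.8 — 1 2/3 stops opened up (brighter).
ISO: 10000 → 12800 → 16000 → 20000 → 25600 → 32000 → 40000 — 2 stops raised (brighter).
Net so far: 2 stops brighter. Shutter speed: 1/13 → 1/15 → 1/20 → 1/25 → 1/30 → 1/40 → 1/50.

1/50s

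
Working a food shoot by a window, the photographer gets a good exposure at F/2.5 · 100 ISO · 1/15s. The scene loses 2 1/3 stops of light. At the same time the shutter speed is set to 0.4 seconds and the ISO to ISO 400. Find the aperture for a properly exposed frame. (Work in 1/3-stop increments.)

f/5.6

Scene light: 2 1/3 stops darker.
Shutter speed: 1/15 → 1/13 → 1/10 → 1/8 → 1/6 → 1/5 → 1/4 → 0.3 → 0.4 — 2 2/3 stops slower (brighter).
ISO: 100 → 125 → 160 → 200 → 250 → 320 → 400 — 2 stops higher (brighter).
Net so far: 2 1/3 stops brighter. Aperture: f/2.5 → f/2.8 → f/3.2 → f/3.5 → f/4 → f/4.5 → f/5 → f/5.6.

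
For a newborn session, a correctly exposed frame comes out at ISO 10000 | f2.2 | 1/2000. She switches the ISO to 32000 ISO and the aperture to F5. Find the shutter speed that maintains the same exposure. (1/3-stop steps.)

1/1250s

ISO: 10000 → 12800 → 16000 → 20000 → 25600 → 32000 — 1 2/3 stops raised (brighter).
Aperture: f/2.2 → f/2.5 → f/2.8 → f/3.2 → f/3.5 → f/4 → f/4.5 → f/5 — 2 1/3 stops smaller aperture (darker).
Net change so far: 2/3 stop darker. Offset with the shutter speed: 1/2000 → 1/1600 → 1/1250.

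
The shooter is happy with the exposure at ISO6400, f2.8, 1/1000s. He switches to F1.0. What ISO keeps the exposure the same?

ISO 800

Aperture: f/2.8 → f/2 → f/1.4 → f/1.0 — 3 stops larger aperture (brighter).
Need 3 stops darker from the ISO: 6400 → 3200 → 1600 → 800.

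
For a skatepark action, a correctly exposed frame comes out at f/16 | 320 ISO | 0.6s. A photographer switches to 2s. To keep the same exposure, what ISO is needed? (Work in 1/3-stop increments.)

Shutter speed: 0.6 → 0.8 → 1 → 1.3 → 1.6 → 2 — 1 2/3 stops longer (brighter).
Need 1 2/3 stops darker from the ISO: 320 → 250 → 200 → 160 → 125 → 100.

ISO 100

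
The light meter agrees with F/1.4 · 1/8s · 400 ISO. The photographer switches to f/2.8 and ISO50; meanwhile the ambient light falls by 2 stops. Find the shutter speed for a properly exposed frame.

15 s

Scene light: 2 stops darker.
Aperture: f/1.4 → f/2 → f/2.8 — 2 stops stopped down (darker).
ISO: 400 → 200 → 100 → 50 — 3 stops dropped (darker).
Net so far: 7 stops darker. Shutter speed: 1/8 → 1/4 → 1/2 → 1 → 2 → 4 → 8 → 15.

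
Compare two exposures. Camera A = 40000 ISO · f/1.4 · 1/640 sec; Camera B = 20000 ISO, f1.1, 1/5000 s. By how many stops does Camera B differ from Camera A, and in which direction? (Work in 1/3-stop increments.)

3 1/3 stops darker

Aperture: f/1.4 → f/1.2 → f/1.1 — 2/3 stop wider (brighter).
Shutter speed: 1/640 → 1/800 → 1/1000 → 1/1250 → 1/1600 → 1/2000 → 1/2500 → 1/3200 → 1/4000 → 1/5000 — 3 stops faster (darker).
ISO: 40000 → 32000 → 25600 → 20000 — 1 stop dropped (darker).
Net: +2/3 −3 −1 = −3 1/3 stops.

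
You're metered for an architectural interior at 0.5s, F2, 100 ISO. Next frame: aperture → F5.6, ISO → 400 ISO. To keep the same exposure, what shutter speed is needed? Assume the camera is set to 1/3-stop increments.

Aperture: f/2 → f/2.2 → f/2.5 → f/2.8 → f/3.2 → f/3.5 → f/4 → f/4.5 → f/5 → f/5.6 — 3 stops narrower (darker).
ISO: 100 → 125 → 160 → 200 → 250 → 320 → 400 — 2 stops raised (brighter).
Net change so far: 1 stop darker. Offset with the shutter speed: 0.5 → 0.6 → 0.8 → 1.

1 s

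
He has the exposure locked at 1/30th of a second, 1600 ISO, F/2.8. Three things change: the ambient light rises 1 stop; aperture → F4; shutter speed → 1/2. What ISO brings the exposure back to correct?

Scene light: 1 stop brighter.
Aperture: f/2.8 → f/4 — 1 stop stopped down (darker).
Shutter speed: 1/30 → 1/15 → 1/8 → 1/4 → 1/2 — 4 stops longer (brighter).
Net so far: 4 stops brighter. ISO: 1600 → 800 → 400 → 200 → 100.

ISO 100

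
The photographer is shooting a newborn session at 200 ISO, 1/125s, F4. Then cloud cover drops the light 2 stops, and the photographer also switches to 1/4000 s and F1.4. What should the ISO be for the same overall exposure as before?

Scene light: 2 stops darker.
Shutter speed: 1/125 → 1/250 → 1/500 → 1/1000 → 1/2000 → 1/4000 — 5 stops faster (darker).
Aperture: f/4 → f/2.8 → f/2 → f/1.4 — 3 stops wider (brighter).
Net so far: 4 stops darker. ISO: 200 → 400 → 800 → 1600 → 3200.

ISO 3200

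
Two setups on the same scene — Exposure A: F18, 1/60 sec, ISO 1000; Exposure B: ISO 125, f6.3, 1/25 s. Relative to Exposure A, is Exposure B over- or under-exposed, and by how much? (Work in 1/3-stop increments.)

1 1/3 stops brighter

Aperture: f/18 → f/16 → f/14 → f/13 → f/11 → f/10 → f/9 → f/8 → f/7.1 → f/6.3 — 3 stops opened up (brighter).
Shutter speed: 1/60 → 1/50 → 1/40 → 1/30 → 1/25 — 1 1/3 stops longer (brighter).
ISO: 1000 → 800 → 640 → 500 → 400 → 320 → 250 → 200 → 160 → 125 — 3 stops dropped (darker).
Net: +3 +1 1/3 −3 = +1 1/3 stops.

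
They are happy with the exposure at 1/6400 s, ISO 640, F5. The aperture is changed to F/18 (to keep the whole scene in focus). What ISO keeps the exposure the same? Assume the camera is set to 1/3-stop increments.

Aperture: f/5 → f/5.6 → f/6.3 → f/7.1 → f/8 → f/9 → f/10 → f/11 → f/13 → f/14 → f/16 → f/18 — 3 2/3 stops narrower (darker).
Need 3 2/3 stops brighter from the ISO: 640 → 800 → 1000 → 1250 → 1600 → 2000 → 2500 → 3200 → 4000 → 5000 → 6400 → 8000.

ISO 8000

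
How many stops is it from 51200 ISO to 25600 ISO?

1 stop

51200 → 25600 — count the steps: 1 stop.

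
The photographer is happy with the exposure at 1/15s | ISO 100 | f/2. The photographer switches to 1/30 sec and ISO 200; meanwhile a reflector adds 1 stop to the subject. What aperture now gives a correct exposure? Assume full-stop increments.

f/2.8

Scene light: 1 stop brighter.
Shutter speed: 1/15 → 1/30 — 1 stop shorter (darker).
ISO: 100 → 200 — 1 stop raised (brighter).
Net so far: 1 stop brighter. Aperture: f/2 → f/2.8.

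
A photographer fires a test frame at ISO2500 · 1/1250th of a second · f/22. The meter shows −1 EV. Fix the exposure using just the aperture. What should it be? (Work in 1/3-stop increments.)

f/16

Underexposed by 1 stop → need 1 stop brighter.
Aperture: f/22 → f/20 → f/18 → f/16.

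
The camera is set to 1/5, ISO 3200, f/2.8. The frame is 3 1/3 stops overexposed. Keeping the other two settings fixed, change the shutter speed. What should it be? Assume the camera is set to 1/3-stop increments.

1/50s

Overexposed by 3 1/3 stops → need 3 1/3 stops darker.
Shutter speed: 1/5 → 1/6 → 1/8 → 1/10 → 1/13 → 1/15 → 1/20 → 1/25 → 1/30 → 1/40 → 1/50.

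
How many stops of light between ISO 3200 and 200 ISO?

4 stops

3200 → 1600 → 800 → 400 → 200 — count the steps: 4 stops.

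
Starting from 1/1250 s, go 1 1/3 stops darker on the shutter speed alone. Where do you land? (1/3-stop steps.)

Shutter speed: 1/1250 → 1/1600 → 1/2000 → 1/2500 → 1/3200 — 1 1/3 stops shorter (darker).

1/3200s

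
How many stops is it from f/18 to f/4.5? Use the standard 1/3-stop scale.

f/18 → f/16 → f/14 → f/13 → f/11 → f/10 → f/9 → f/8 → f/7.1 → f/6.3 → f/5.6 → f/5 → f/4.5 — count the steps: 12 third-stops = 4 stops.

4 stops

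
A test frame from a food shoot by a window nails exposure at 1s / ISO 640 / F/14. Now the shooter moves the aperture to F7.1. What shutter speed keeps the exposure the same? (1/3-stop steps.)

1/4s

Aperture: f/14 → f/13 → f/11 → f/10 → f/9 → f/8 → f/7.1 — 2 stops opened up (brighter).
Need 2 stops darker from the shutter speed: 1 → 0.8 → 0.6 → 0.5 → 0.4 → 0.3 → 1/4.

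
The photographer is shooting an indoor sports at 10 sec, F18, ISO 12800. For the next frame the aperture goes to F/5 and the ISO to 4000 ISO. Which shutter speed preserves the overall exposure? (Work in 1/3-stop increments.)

2.5 s

Aperture: f/18 → f/16 → f/14 → f/13 → f/11 → f/10 → f/9 → f/8 → f/7.1 → f/6.3 → f/5.6 → f/5 — 3 2/3 stops opened up (brighter).
ISO: 12800 → 10000 → 8000 → 6400 → 5000 → 4000 — 1 2/3 stops lower (darker).
Net change so far: 2 stops brighter. Offset with the shutter speed: 10 → 8 → 6 → 5 → 4 → 3.2 → 2.5.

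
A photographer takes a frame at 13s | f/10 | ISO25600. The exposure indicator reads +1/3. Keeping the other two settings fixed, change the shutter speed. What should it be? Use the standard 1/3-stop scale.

Overexposed by 1/3 stop → need 1/3 stop darker.
Shutter speed: 13 → 10.

10 s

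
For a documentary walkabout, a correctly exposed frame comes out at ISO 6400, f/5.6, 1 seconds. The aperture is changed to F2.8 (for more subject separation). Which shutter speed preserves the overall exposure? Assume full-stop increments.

Aperture: f/5.6 → f/4 → f/2.8 — 2 stops wider (brighter).
Need 2 stops darker from the shutter speed: 1 → 1/2 → 1/4.

1/4s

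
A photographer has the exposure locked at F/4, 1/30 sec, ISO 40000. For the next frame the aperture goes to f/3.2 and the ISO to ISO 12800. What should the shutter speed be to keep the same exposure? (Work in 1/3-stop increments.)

1/15s

Aperture: f/4 → f/3.5 → f/3.2 — 2/3 stop wider (brighter).
ISO: 40000 → 32000 → 25600 → 20000 → 16000 → 12800 — 1 2/3 stops lower (darker).
Net change so far: 1 stop darker. Offset with the shutter speed: 1/30 → 1/25 → 1/20 → 1/15.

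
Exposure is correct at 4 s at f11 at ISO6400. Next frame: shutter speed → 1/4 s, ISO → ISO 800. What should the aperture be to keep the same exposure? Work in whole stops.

Shutter speed: 4 → 2 → 1 → 1/2 → 1/4 — 4 stops faster (darker).
ISO: 6400 → 3200 → 1600 → 800 — 3 stops dropped (darker).
Net change so far: 7 stops darker. Offset with the aperture: f/11 → f/8 → f/5.6 → f/4 → f/2.8 → f/2 → f/1.4 → f/1.0.

f/1.0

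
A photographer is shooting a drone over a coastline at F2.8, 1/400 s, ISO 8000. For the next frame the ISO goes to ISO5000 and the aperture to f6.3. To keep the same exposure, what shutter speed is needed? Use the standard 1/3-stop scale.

ISO: 8000 → 6400 → 5000 — 2/3 stop dropped (darker).
Aperture: f/2.8 → f/3.2 → f/3.5 → f/4 → f/4.5 → f/5 → f/5.6 → f/6.3 — 2 1/3 stops stopped down (darker).
Net change so far: 3 stops darker. Offset with the shutter speed: 1/400 → 1/320 → 1/250 → 1/200 → 1/160 → 1/125 → 1/100 → 1/80 → 1/60 → 1/50.

1/50s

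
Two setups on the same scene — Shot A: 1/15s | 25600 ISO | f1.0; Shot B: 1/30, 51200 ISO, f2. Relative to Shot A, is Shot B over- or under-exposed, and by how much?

2 stops darker

Aperture: f/1.0 → f/1.4 → f/2 — 2 stops smaller aperture (darker).
Shutter speed: 1/15 → 1/30 — 1 stop shorter (darker).
ISO: 25600 → 51200 — 1 stop higher (brighter).
Net: −2 −1 +1 = −2 stops.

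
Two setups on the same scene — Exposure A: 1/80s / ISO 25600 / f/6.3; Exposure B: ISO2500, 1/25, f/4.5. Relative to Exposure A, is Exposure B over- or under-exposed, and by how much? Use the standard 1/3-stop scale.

Aperture: f/6.3 → f/5.6 → f/5 → f/4.5 — 1 stop larger aperture (brighter).
Shutter speed: 1/80 → 1/60 → 1/50 → 1/40 → 1/30 → 1/25 — 1 2/3 stops slower (brighter).
ISO: 25600 → 20000 → 16000 → 12800 → 10000 → 8000 → 6400 → 5000 → 4000 → 3200 → 2500 — 3 1/3 stops lower (darker).
Net: +1 +1 2/3 −3 1/3 = −2/3 stops.

2/3 stop darker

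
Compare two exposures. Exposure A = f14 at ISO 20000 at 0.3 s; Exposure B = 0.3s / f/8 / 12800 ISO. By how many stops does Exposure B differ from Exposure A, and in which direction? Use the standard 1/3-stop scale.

Aperture: f/14 → f/13 → f/11 → f/10 → f/9 → f/8 — 1 2/3 stops larger aperture (brighter).
Shutter speed: unchanged.
ISO: 20000 → 16000 → 12800 — 2/3 stop lower (darker).
Net: +1 2/3 −2/3 = +1 stop.

1 stop brighter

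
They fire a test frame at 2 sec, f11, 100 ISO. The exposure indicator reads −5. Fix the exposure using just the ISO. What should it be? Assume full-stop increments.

Underexposed by 5 stops → need 5 stops brighter.
ISO: 100 → 200 → 400 → 800 → 1600 → 3200.

ISO 3200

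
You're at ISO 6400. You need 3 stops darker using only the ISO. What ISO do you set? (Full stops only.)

ISO: 6400 → 3200 → 1600 → 800 — 3 stops dropped (darker).

ISO 800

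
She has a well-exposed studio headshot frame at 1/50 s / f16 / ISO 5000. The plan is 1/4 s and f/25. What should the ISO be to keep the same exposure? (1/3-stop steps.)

Shutter speed: 1/50 → 1/40 → 1/30 → 1/25 → 1/20 → 1/15 → 1/13 → 1/10 → 1/8 → 1/6 → 1/5 → 1/4 — 3 2/3 stops longer (brighter).
Aperture: f/16 → f/18 → f/20 → f/22 → f/25 — 1 1/3 stops smaller aperture (darker).
Net change so far: 2 1/3 stops brighter. Offset with the ISO: 5000 → 4000 → 3200 → 2500 → 2000 → 1600 → 1250 → 1000.

ISO 1000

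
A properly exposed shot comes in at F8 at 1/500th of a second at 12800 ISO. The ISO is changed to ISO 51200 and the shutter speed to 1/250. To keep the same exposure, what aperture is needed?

f/22

ISO: 12800 → 25600 → 51200 — 2 stops higher (brighter).
Shutter speed: 1/500 → 1/250 — 1 stop slower (brighter).
Net change so far: 3 stops brighter. Offset with the aperture: f/8 → f/11 → f/16 → f/22.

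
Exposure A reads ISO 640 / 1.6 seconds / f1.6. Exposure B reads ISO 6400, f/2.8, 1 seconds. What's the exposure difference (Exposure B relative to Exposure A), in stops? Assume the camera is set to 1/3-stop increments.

Aperture: f/1.6 → f/1.8 → f/2 → f/2.2 → f/2.5 → f/2.8 — 1 2/3 stops stopped down (darker).
Shutter speed: 1.6 → 1.3 → 1 — 2/3 stop faster (darker).
ISO: 640 → 800 → 1000 → 1250 → 1600 → 2000 → 2500 → 3200 → 4000 → 5000 → 6400 — 3 1/3 stops higher (brighter).
Net: −1 2/3 −2/3 +3 1/3 = +1 stop.

1 stop brighter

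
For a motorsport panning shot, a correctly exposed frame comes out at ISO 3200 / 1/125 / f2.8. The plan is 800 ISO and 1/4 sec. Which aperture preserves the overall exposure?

f/8

ISO: 3200 → 1600 → 800 — 2 stops dropped (darker).
Shutter speed: 1/125 → 1/60 → 1/30 → 1/15 → 1/8 → 1/4 — 5 stops longer (brighter).
Net change so far: 3 stops brighter. Offset with the aperture: f/2.8 → f/4 → f/5.6 → f/8.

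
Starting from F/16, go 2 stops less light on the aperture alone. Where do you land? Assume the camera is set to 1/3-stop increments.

f/32

Aperture: f/16 → f/18 → f/20 → f/22 → f/25 → f/29 → f/32 — 2 stops narrower (darker).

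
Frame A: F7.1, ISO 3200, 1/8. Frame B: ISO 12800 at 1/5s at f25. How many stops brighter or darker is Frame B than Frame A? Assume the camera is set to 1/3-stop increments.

Aperture: f/7.1 → f/8 → f/9 → f/10 → f/11 → f/13 → f/14 → f/16 → f/18 → f/20 → f/22 → f/25 — 3 2/3 stops narrower (darker).
Shutter speed: 1/8 → 1/6 → 1/5 — 2/3 stop longer (brighter).
ISO: 3200 → 4000 → 5000 → 6400 → 8000 → 10000 → 12800 — 2 stops higher (brighter).
Net: −3 2/3 +2/3 +2 = −1 stop.

1 stop darker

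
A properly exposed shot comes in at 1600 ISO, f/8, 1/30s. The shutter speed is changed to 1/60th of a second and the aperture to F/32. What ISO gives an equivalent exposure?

Shutter speed: 1/30 → 1/60 — 1 stop faster (darker).
Aperture: f/8 → f/11 → f/16 → f/22 → f/32 — 4 stops narrower (darker).
Net change so far: 5 stops darker. Offset with the ISO: 1600 → 3200 → 6400 → 12800 → 25600 → 51200.

ISO 51200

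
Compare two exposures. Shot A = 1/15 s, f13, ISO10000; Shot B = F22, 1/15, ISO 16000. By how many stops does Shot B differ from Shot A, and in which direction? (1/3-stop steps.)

Aperture: f/13 → f/14 → f/16 → f/18 → f/20 → f/22 — 1 2/3 stops smaller aperture (darker).
Shutter speed: unchanged.
ISO: 10000 → 12800 → 16000 — 2/3 stop raised (brighter).
Net: −1 2/3 +2/3 = −1 stop.

1 stop darker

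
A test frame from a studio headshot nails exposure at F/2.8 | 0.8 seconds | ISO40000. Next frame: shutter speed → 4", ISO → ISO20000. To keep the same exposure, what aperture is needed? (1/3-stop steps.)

f/4.5

Shutter speed: 0.8 → 1 → 1.3 → 1.6 → 2 → 2.5 → 3.2 → 4 — 2 1/3 stops longer (brighter).
ISO: 40000 → 32000 → 25600 → 20000 — 1 stop dropped (darker).
Net change so far: 1 1/3 stops brighter. Offset with the aperture: f/2.8 → f/3.2 → f/3.5 → f/4 → f/4.5.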